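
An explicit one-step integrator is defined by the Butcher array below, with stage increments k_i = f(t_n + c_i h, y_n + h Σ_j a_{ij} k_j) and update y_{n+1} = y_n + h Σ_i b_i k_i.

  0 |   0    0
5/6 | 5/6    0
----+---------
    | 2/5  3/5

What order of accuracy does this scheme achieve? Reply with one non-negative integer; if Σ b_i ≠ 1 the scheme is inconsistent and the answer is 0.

b = (2/5, 3/5)
c = (0, 5/6)
Σ b_i: 2/5·1 + 3/5·1 = 1 ✓
b·c: 3/5·5/6 = 1/2 ✓; 2 stages ⇒ order 2.

2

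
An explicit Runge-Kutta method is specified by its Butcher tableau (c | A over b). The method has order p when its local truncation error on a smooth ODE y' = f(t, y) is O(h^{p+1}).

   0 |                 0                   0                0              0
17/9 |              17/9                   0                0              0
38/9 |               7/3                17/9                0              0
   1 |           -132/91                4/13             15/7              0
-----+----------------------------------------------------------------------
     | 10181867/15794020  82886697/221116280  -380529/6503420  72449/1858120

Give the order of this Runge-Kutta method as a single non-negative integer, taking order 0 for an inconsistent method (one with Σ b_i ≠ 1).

b = (10181867/15794020, 82886697/221116280, -380529/6503420, 72449/1858120)
c = (0, 17/9, 38/9, 1)
Ac = (0, 0, 289/81, 7886/819)
Σ b_i: 10181867/15794020·1 + 82886697/221116280·1 + (-380529/6503420)·1 + 72449/1858120·1 = 1 ✓
b·c: 82886697/221116280·17/9 + (-380529/6503420)·38/9 + 72449/1858120·1 = 1/2 ✓
b·c²: 82886697/221116280·289/81 + (-380529/6503420)·1444/81 + 72449/1858120·1 = 1/3 ✓
b·Ac: (-380529/6503420)·289/81 + 72449/1858120·7886/819 = 1/6 ✓
b·c³: 82886697/221116280·4913/729 + (-380529/6503420)·54872/729 + 72449/1858120·1 = -11532283/6271155 ≠ 1/4 ⇒ order 3.
b·(c∘Ac): (-380529/6503420)·10982/729 + 72449/1858120·7886/819 = -266560891/526777020 ≠ 1/8
b·Ac²: (-380529/6503420)·4913/729 + 72449/1858120·289672/7371 = 5708995/5016924 ≠ 1/12
b·A²c: 72449/1858120·1445/189 = 20937761/70236936 ≠ 1/24

3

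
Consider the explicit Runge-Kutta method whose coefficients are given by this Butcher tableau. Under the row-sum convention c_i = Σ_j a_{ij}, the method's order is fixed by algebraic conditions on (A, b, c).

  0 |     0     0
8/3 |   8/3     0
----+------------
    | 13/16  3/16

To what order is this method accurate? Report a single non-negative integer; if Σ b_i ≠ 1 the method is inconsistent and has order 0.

b = (13/16, 3/16)
c = (0, 8/3)
Σ b_i: 13/16·1 + 3/16·1 = 1 ✓
b·c: 3/16·8/3 = 1/2 ✓; 2 stages ⇒ order 2.

2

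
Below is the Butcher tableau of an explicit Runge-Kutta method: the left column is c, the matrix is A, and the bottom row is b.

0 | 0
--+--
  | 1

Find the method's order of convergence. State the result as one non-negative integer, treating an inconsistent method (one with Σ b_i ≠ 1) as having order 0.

b = (1)
c = (0)
Σ b_i: 1·1 = 1 ✓; 1 stage ⇒ order 1.

1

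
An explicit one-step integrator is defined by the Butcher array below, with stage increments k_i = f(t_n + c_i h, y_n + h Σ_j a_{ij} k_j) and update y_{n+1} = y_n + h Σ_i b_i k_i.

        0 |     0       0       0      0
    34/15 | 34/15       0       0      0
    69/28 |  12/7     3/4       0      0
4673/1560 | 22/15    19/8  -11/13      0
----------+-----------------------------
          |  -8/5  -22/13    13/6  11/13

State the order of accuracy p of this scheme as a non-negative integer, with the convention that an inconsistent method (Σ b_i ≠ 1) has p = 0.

0

b = (-8/5, -22/13, 13/6, 11/13)
c = (0, 34/15, 69/28, 4673/1560)
Ac = (0, 0, 17/10, 4502/1365)
Σ b_i: (-8/5)·1 + (-22/13)·1 + 13/6·1 + 11/13·1 = -109/390 ≠ 1 ⇒ order 0.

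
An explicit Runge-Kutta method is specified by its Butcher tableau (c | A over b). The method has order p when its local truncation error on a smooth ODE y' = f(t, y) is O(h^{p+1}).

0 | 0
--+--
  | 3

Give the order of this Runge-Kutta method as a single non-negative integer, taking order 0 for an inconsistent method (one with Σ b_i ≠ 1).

0

b = (3)
c = (0)
Σ b_i: 3·1 = 3 ≠ 1 ⇒ order 0.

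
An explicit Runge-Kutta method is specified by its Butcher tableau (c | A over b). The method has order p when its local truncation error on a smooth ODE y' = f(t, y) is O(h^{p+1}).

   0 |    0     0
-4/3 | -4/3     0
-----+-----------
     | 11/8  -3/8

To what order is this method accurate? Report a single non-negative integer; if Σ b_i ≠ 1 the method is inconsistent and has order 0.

b = (11/8, -3/8)
c = (0, -4/3)
Σ b_i: 11/8·1 + (-3/8)·1 = 1 ✓
b·c: (-3/8)·(-4/3) = 1/2 ✓; 2 stages ⇒ order 2.

2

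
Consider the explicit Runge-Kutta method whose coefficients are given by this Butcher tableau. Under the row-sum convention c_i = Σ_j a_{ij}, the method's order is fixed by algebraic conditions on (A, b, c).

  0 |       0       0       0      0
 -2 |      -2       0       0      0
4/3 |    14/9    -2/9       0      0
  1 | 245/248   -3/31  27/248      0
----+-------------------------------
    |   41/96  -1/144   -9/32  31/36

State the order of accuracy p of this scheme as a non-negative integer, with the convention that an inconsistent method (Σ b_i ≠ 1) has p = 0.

b = (41/96, -1/144, -9/32, 31/36)
c = (0, -2, 4/3, 1)
Ac = (0, 0, 4/9, 21/62)
Σ b_i: 41/96·1 + (-1/144)·1 + (-9/32)·1 + 31/36·1 = 1 ✓
b·c: (-1/144)·(-2) + (-9/32)·4/3 + 31/36·1 = 1/2 ✓
b·c²: (-1/144)·4 + (-9/32)·16/9 + 31/36·1 = 1/3 ✓
b·Ac: (-9/32)·4/9 + 31/36·21/62 = 1/6 ✓
b·c³: (-1/144)·(-8) + (-9/32)·64/27 + 31/36·1 = 1/4 ✓
b·(c∘Ac): (-9/32)·16/27 + 31/36·21/62 = 1/8 ✓
b·Ac²: (-9/32)·(-8/9) + 31/36·(-6/31) = 1/12 ✓
b·A²c: 31/36·3/62 = 1/24 ✓; 4 stages ⇒ order 4.

4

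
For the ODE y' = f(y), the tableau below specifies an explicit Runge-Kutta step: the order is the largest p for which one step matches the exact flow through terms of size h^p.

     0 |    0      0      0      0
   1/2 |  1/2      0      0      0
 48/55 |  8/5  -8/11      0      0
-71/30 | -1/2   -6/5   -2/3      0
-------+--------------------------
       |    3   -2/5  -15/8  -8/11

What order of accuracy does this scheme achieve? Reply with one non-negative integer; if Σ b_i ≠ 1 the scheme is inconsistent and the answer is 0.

b = (3, -2/5, -15/8, -8/11)
c = (0, 1/2, 48/55, -71/30)
Ac = (0, 0, -4/11, -13/11)
Σ b_i: 3·1 + (-2/5)·1 + (-15/8)·1 + (-8/11)·1 = -1/440 ≠ 1 ⇒ order 0.

0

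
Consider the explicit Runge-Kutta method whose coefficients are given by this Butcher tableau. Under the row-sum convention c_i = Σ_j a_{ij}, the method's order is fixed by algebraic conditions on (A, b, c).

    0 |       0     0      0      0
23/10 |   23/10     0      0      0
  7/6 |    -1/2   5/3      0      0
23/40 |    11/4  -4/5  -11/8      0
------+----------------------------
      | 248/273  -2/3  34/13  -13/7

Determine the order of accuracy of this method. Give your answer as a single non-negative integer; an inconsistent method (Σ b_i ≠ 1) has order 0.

1

b = (248/273, -2/3, 34/13, -13/7)
c = (0, 23/10, 7/6, 23/40)
Ac = (0, 0, 23/6, -4133/1200)
Σ b_i: 248/273·1 + (-2/3)·1 + 34/13·1 + (-13/7)·1 = 1 ✓
b·c: (-2/3)·23/10 + 34/13·7/6 + (-13/7)·23/40 = 983/2184 ≠ 1/2 ⇒ order 1.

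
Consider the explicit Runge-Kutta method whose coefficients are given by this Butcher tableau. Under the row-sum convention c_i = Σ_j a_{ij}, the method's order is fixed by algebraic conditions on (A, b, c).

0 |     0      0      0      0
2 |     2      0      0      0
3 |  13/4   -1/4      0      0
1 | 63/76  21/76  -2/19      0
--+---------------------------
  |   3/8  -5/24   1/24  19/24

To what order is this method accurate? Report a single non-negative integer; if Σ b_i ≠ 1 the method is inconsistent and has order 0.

b = (3/8, -5/24, 1/24, 19/24)
c = (0, 2, 3, 1)
Ac = (0, 0, -1/2, 9/38)
Σ b_i: 3/8·1 + (-5/24)·1 + 1/24·1 + 19/24·1 = 1 ✓
b·c: (-5/24)·2 + 1/24·3 + 19/24·1 = 1/2 ✓
b·c²: (-5/24)·4 + 1/24·9 + 19/24·1 = 1/3 ✓
b·Ac: 1/24·(-1/2) + 19/24·9/38 = 1/6 ✓
b·c³: (-5/24)·8 + 1/24·27 + 19/24·1 = 1/4 ✓
b·(c∘Ac): 1/24·(-3/2) + 19/24·9/38 = 1/8 ✓
b·Ac²: 1/24·(-1) + 19/24·3/19 = 1/12 ✓
b·A²c: 19/24·1/19 = 1/24 ✓; 4 stages ⇒ order 4.

4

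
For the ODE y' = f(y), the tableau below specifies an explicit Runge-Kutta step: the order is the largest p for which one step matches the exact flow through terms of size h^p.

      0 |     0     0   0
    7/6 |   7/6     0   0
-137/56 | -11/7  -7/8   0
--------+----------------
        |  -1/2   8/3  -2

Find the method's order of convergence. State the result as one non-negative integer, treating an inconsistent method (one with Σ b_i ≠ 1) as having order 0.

b = (-1/2, 8/3, -2)
c = (0, 7/6, -137/56)
Ac = (0, 0, -49/48)
Σ b_i: (-1/2)·1 + 8/3·1 + (-2)·1 = 1/6 ≠ 1 ⇒ order 0.

0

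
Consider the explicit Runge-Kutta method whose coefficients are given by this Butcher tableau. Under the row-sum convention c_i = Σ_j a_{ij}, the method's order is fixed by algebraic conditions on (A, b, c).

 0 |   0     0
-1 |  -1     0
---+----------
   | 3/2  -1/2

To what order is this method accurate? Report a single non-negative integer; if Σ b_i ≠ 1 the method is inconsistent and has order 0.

b = (3/2, -1/2)
c = (0, -1)
Σ b_i: 3/2·1 + (-1/2)·1 = 1 ✓
b·c: (-1/2)·(-1) = 1/2 ✓; 2 stages ⇒ order 2.

2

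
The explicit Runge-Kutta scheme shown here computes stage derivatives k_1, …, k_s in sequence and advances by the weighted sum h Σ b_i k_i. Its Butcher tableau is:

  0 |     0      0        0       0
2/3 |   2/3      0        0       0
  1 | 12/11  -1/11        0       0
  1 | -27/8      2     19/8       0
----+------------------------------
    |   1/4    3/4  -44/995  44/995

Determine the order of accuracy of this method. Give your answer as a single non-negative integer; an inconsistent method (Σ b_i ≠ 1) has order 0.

3

b = (1/4, 3/4, -44/995, 44/995)
c = (0, 2/3, 1, 1)
Ac = (0, 0, -2/33, 89/24)
Σ b_i: 1/4·1 + 3/4·1 + (-44/995)·1 + 44/995·1 = 1 ✓
b·c: 3/4·2/3 + (-44/995)·1 + 44/995·1 = 1/2 ✓
b·c²: 3/4·4/9 + (-44/995)·1 + 44/995·1 = 1/3 ✓
b·Ac: (-44/995)·(-2/33) + 44/995·89/24 = 1/6 ✓
b·c³: 3/4·8/27 + (-44/995)·1 + 44/995·1 = 2/9 ≠ 1/4 ⇒ order 3.
b·(c∘Ac): (-44/995)·(-2/33) + 44/995·89/24 = 1/6 ≠ 1/8
b·Ac²: (-44/995)·(-4/99) + 44/995·235/72 = 2617/17910 ≠ 1/12
b·A²c: 44/995·(-19/132) = -19/2985 ≠ 1/24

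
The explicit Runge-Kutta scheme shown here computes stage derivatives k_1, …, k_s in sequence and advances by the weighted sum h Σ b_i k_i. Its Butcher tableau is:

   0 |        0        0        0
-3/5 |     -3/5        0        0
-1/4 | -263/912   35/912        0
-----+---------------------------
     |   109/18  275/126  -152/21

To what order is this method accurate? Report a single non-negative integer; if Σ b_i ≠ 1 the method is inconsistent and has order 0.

3

b = (109/18, 275/126, -152/21)
c = (0, -3/5, -1/4)
Ac = (0, 0, -7/304)
Σ b_i: 109/18·1 + 275/126·1 + (-152/21)·1 = 1 ✓
b·c: 275/126·(-3/5) + (-152/21)·(-1/4) = 1/2 ✓
b·c²: 275/126·9/25 + (-152/21)·1/16 = 1/3 ✓
b·Ac: (-152/21)·(-7/304) = 1/6 ✓; 3 stages ⇒ order 3.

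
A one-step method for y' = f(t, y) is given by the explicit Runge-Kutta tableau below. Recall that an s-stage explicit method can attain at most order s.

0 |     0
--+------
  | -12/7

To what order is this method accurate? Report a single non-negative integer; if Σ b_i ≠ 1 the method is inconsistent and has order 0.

b = (-12/7)
c = (0)
Σ b_i: (-12/7)·1 = -12/7 ≠ 1 ⇒ order 0.

0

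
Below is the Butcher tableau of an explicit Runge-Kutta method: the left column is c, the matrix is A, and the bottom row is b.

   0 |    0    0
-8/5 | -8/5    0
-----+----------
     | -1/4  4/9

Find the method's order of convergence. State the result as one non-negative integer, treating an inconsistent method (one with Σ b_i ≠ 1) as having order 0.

0

b = (-1/4, 4/9)
c = (0, -8/5)
Σ b_i: (-1/4)·1 + 4/9·1 = 7/36 ≠ 1 ⇒ order 0.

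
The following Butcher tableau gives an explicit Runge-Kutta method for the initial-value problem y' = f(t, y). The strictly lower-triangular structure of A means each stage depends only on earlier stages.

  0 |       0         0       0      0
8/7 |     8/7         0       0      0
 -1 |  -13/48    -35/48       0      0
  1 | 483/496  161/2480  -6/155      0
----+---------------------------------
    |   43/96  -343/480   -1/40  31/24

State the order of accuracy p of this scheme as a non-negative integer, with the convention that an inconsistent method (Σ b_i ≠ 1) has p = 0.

b = (43/96, -343/480, -1/40, 31/24)
c = (0, 8/7, -1, 1)
Ac = (0, 0, -5/6, 7/62)
Σ b_i: 43/96·1 + (-343/480)·1 + (-1/40)·1 + 31/24·1 = 1 ✓
b·c: (-343/480)·8/7 + (-1/40)·(-1) + 31/24·1 = 1/2 ✓
b·c²: (-343/480)·64/49 + (-1/40)·1 + 31/24·1 = 1/3 ✓
b·Ac: (-1/40)·(-5/6) + 31/24·7/62 = 1/6 ✓
b·c³: (-343/480)·512/343 + (-1/40)·(-1) + 31/24·1 = 1/4 ✓
b·(c∘Ac): (-1/40)·5/6 + 31/24·7/62 = 1/8 ✓
b·Ac²: (-1/40)·(-20/21) + 31/24·10/217 = 1/12 ✓
b·A²c: 31/24·1/31 = 1/24 ✓; 4 stages ⇒ order 4.

4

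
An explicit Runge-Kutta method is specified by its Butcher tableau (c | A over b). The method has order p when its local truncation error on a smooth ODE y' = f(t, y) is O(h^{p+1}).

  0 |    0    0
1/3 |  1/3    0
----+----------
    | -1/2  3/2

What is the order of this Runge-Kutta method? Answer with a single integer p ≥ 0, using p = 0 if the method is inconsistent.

b = (-1/2, 3/2)
c = (0, 1/3)
Σ b_i: (-1/2)·1 + 3/2·1 = 1 ✓
b·c: 3/2·1/3 = 1/2 ✓; 2 stages ⇒ order 2.

2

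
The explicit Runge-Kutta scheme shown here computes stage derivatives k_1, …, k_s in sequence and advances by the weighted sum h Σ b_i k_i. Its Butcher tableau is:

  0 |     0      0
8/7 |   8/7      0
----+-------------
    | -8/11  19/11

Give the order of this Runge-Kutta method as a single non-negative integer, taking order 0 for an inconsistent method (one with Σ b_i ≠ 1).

b = (-8/11, 19/11)
c = (0, 8/7)
Σ b_i: (-8/11)·1 + 19/11·1 = 1 ✓
b·c: 19/11·8/7 = 152/77 ≠ 1/2 ⇒ order 1.

1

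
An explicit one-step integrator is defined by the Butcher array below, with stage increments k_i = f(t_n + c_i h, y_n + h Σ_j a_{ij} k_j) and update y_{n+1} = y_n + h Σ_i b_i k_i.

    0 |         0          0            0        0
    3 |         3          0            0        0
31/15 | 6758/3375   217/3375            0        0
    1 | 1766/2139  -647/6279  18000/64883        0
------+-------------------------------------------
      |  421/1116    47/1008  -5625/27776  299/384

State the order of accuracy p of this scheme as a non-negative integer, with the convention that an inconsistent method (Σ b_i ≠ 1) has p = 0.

4

b = (421/1116, 47/1008, -5625/27776, 299/384)
c = (0, 3, 31/15, 1)
Ac = (0, 0, 217/1125, 79/299)
Σ b_i: 421/1116·1 + 47/1008·1 + (-5625/27776)·1 + 299/384·1 = 1 ✓
b·c: 47/1008·3 + (-5625/27776)·31/15 + 299/384·1 = 1/2 ✓
b·c²: 47/1008·9 + (-5625/27776)·961/225 + 299/384·1 = 1/3 ✓
b·Ac: (-5625/27776)·217/1125 + 299/384·79/299 = 1/6 ✓
b·c³: 47/1008·27 + (-5625/27776)·29791/3375 + 299/384·1 = 1/4 ✓
b·(c∘Ac): (-5625/27776)·6727/16875 + 299/384·79/299 = 1/8 ✓
b·Ac²: (-5625/27776)·217/375 + 299/384·77/299 = 1/12 ✓
b·A²c: 299/384·16/299 = 1/24 ✓; 4 stages ⇒ order 4.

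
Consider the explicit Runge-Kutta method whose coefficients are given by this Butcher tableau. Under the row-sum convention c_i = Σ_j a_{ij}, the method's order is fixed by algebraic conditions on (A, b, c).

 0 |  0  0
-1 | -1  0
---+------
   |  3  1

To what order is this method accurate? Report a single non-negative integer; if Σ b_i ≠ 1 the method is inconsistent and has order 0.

b = (3, 1)
c = (0, -1)
Σ b_i: 3·1 + 1·1 = 4 ≠ 1 ⇒ order 0.

0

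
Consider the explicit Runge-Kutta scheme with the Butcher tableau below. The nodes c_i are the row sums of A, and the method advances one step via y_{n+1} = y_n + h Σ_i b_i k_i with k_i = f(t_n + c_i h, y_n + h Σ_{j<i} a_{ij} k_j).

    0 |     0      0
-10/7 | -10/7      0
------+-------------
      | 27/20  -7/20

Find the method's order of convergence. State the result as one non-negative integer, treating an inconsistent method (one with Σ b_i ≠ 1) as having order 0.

2

b = (27/20, -7/20)
c = (0, -10/7)
Σ b_i: 27/20·1 + (-7/20)·1 = 1 ✓
b·c: (-7/20)·(-10/7) = 1/2 ✓; 2 stages ⇒ order 2.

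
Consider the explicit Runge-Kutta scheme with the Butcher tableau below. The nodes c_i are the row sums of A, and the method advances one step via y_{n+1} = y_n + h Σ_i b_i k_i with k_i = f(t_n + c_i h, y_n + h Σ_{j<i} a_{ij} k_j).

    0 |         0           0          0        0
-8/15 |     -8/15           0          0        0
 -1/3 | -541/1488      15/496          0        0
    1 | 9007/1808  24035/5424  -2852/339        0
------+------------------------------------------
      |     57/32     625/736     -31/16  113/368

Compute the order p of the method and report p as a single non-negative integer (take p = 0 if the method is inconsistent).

b = (57/32, 625/736, -31/16, 113/368)
c = (0, -8/15, -1/3, 1)
Ac = (0, 0, -1/62, 299/678)
Σ b_i: 57/32·1 + 625/736·1 + (-31/16)·1 + 113/368·1 = 1 ✓
b·c: 625/736·(-8/15) + (-31/16)·(-1/3) + 113/368·1 = 1/2 ✓
b·c²: 625/736·64/225 + (-31/16)·1/9 + 113/368·1 = 1/3 ✓
b·Ac: (-31/16)·(-1/62) + 113/368·299/678 = 1/6 ✓
b·c³: 625/736·(-512/3375) + (-31/16)·(-1/27) + 113/368·1 = 1/4 ✓
b·(c∘Ac): (-31/16)·1/186 + 113/368·299/678 = 1/8 ✓
b·Ac²: (-31/16)·4/465 + 113/368·184/565 = 1/12 ✓
b·A²c: 113/368·46/339 = 1/24 ✓; 4 stages ⇒ order 4.

4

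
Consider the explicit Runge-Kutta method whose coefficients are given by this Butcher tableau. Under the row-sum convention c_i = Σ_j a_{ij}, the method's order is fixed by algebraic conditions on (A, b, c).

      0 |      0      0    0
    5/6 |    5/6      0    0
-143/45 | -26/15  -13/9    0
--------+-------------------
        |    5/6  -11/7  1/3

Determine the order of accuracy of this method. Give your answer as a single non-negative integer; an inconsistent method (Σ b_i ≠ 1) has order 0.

b = (5/6, -11/7, 1/3)
c = (0, 5/6, -143/45)
Ac = (0, 0, -65/54)
Σ b_i: 5/6·1 + (-11/7)·1 + 1/3·1 = -17/42 ≠ 1 ⇒ order 0.

0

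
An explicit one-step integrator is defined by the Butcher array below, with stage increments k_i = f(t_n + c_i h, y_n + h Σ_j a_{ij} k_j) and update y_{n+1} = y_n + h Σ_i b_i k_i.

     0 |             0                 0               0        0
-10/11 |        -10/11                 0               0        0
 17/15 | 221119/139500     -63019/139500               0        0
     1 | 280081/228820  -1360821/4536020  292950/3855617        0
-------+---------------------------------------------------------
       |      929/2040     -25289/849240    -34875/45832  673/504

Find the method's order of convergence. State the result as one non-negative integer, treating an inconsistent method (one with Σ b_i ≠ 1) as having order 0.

b = (929/2040, -25289/849240, -34875/45832, 673/504)
c = (0, -10/11, 17/15, 1)
Ac = (0, 0, 5729/13950, 483/1346)
Σ b_i: 929/2040·1 + (-25289/849240)·1 + (-34875/45832)·1 + 673/504·1 = 1 ✓
b·c: (-25289/849240)·(-10/11) + (-34875/45832)·17/15 + 673/504·1 = 1/2 ✓
b·c²: (-25289/849240)·100/121 + (-34875/45832)·289/225 + 673/504·1 = 1/3 ✓
b·Ac: (-34875/45832)·5729/13950 + 673/504·483/1346 = 1/6 ✓
b·c³: (-25289/849240)·(-1000/1331) + (-34875/45832)·4913/3375 + 673/504·1 = 1/4 ✓
b·(c∘Ac): (-34875/45832)·97393/209250 + 673/504·483/1346 = 1/8 ✓
b·Ac²: (-34875/45832)·(-5729/15345) + 673/504·(-1113/7403) = 1/12 ✓
b·A²c: 673/504·21/673 = 1/24 ✓; 4 stages ⇒ order 4.

4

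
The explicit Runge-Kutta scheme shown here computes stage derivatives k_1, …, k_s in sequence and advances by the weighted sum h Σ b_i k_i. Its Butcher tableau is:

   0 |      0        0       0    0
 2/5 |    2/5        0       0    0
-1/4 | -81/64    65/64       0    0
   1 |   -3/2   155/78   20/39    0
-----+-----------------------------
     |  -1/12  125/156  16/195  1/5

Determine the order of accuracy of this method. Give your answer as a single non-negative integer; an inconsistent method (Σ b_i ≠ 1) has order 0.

b = (-1/12, 125/156, 16/195, 1/5)
c = (0, 2/5, -1/4, 1)
Ac = (0, 0, 13/32, 2/3)
Σ b_i: (-1/12)·1 + 125/156·1 + 16/195·1 + 1/5·1 = 1 ✓
b·c: 125/156·2/5 + 16/195·(-1/4) + 1/5·1 = 1/2 ✓
b·c²: 125/156·4/25 + 16/195·1/16 + 1/5·1 = 1/3 ✓
b·Ac: 16/195·13/32 + 1/5·2/3 = 1/6 ✓
b·c³: 125/156·8/125 + 16/195·(-1/64) + 1/5·1 = 1/4 ✓
b·(c∘Ac): 16/195·(-13/128) + 1/5·2/3 = 1/8 ✓
b·Ac²: 16/195·13/80 + 1/5·7/20 = 1/12 ✓
b·A²c: 1/5·5/24 = 1/24 ✓; 4 stages ⇒ order 4.

4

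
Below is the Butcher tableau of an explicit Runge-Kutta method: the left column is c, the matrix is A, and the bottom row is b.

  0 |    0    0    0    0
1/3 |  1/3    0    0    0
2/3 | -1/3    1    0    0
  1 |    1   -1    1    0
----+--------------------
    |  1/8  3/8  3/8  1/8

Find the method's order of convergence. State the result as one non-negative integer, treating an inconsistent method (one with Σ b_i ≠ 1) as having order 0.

b = (1/8, 3/8, 3/8, 1/8)
c = (0, 1/3, 2/3, 1)
Ac = (0, 0, 1/3, 1/3)
Σ b_i: 1/8·1 + 3/8·1 + 3/8·1 + 1/8·1 = 1 ✓
b·c: 3/8·1/3 + 3/8·2/3 + 1/8·1 = 1/2 ✓
b·c²: 3/8·1/9 + 3/8·4/9 + 1/8·1 = 1/3 ✓
b·Ac: 3/8·1/3 + 1/8·1/3 = 1/6 ✓
b·c³: 3/8·1/27 + 3/8·8/27 + 1/8·1 = 1/4 ✓
b·(c∘Ac): 3/8·2/9 + 1/8·1/3 = 1/8 ✓
b·Ac²: 3/8·1/9 + 1/8·1/3 = 1/12 ✓
b·A²c: 1/8·1/3 = 1/24 ✓; 4 stages ⇒ order 4.

4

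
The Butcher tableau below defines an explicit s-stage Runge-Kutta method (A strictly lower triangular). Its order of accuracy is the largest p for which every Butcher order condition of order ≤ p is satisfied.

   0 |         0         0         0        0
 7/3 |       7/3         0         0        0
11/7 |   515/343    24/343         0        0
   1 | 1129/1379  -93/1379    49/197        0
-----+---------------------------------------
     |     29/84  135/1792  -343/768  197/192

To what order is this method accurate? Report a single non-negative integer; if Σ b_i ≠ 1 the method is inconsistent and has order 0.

b = (29/84, 135/1792, -343/768, 197/192)
c = (0, 7/3, 11/7, 1)
Ac = (0, 0, 8/49, 46/197)
Σ b_i: 29/84·1 + 135/1792·1 + (-343/768)·1 + 197/192·1 = 1 ✓
b·c: 135/1792·7/3 + (-343/768)·11/7 + 197/192·1 = 1/2 ✓
b·c²: 135/1792·49/9 + (-343/768)·121/49 + 197/192·1 = 1/3 ✓
b·Ac: (-343/768)·8/49 + 197/192·46/197 = 1/6 ✓
b·c³: 135/1792·343/27 + (-343/768)·1331/343 + 197/192·1 = 1/4 ✓
b·(c∘Ac): (-343/768)·88/343 + 197/192·46/197 = 1/8 ✓
b·Ac²: (-343/768)·8/21 + 197/192·146/591 = 1/12 ✓
b·A²c: 197/192·8/197 = 1/24 ✓; 4 stages ⇒ order 4.

4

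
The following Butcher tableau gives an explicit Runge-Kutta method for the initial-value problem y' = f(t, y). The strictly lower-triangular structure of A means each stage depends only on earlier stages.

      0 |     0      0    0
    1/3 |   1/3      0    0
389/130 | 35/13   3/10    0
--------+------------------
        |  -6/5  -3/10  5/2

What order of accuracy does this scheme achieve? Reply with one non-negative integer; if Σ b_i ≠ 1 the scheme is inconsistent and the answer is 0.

1

b = (-6/5, -3/10, 5/2)
c = (0, 1/3, 389/130)
Ac = (0, 0, 1/10)
Σ b_i: (-6/5)·1 + (-3/10)·1 + 5/2·1 = 1 ✓
b·c: (-3/10)·1/3 + 5/2·389/130 = 1919/260 ≠ 1/2 ⇒ order 1.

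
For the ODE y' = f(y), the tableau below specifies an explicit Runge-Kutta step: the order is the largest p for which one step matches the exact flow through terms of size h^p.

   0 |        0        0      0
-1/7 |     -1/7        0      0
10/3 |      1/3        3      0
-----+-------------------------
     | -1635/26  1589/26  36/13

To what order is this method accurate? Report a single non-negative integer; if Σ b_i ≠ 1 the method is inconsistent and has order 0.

2

b = (-1635/26, 1589/26, 36/13)
c = (0, -1/7, 10/3)
Ac = (0, 0, -3/7)
Σ b_i: (-1635/26)·1 + 1589/26·1 + 36/13·1 = 1 ✓
b·c: 1589/26·(-1/7) + 36/13·10/3 = 1/2 ✓
b·c²: 1589/26·1/49 + 36/13·100/9 = 5827/182 ≠ 1/3 ⇒ order 2.
b·Ac: 36/13·(-3/7) = -108/91 ≠ 1/6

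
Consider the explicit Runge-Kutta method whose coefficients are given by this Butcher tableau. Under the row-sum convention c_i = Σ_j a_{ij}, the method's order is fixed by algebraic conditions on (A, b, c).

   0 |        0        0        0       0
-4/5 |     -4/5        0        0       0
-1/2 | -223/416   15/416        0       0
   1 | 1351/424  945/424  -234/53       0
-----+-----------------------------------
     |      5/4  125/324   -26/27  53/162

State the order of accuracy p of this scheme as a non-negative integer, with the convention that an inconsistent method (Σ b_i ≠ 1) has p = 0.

4

b = (5/4, 125/324, -26/27, 53/162)
c = (0, -4/5, -1/2, 1)
Ac = (0, 0, -3/104, 45/106)
Σ b_i: 5/4·1 + 125/324·1 + (-26/27)·1 + 53/162·1 = 1 ✓
b·c: 125/324·(-4/5) + (-26/27)·(-1/2) + 53/162·1 = 1/2 ✓
b·c²: 125/324·16/25 + (-26/27)·1/4 + 53/162·1 = 1/3 ✓
b·Ac: (-26/27)·(-3/104) + 53/162·45/106 = 1/6 ✓
b·c³: 125/324·(-64/125) + (-26/27)·(-1/8) + 53/162·1 = 1/4 ✓
b·(c∘Ac): (-26/27)·3/208 + 53/162·45/106 = 1/8 ✓
b·Ac²: (-26/27)·3/130 + 53/162·171/530 = 1/12 ✓
b·A²c: 53/162·27/212 = 1/24 ✓; 4 stages ⇒ order 4.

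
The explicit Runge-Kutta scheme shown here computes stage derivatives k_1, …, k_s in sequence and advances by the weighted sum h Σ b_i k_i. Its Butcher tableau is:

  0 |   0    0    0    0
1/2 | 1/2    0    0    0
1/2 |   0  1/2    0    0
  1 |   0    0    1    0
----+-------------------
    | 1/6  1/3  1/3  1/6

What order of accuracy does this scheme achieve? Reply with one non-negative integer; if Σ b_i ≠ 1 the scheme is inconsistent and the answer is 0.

b = (1/6, 1/3, 1/3, 1/6)
c = (0, 1/2, 1/2, 1)
Ac = (0, 0, 1/4, 1/2)
Σ b_i: 1/6·1 + 1/3·1 + 1/3·1 + 1/6·1 = 1 ✓
b·c: 1/3·1/2 + 1/3·1/2 + 1/6·1 = 1/2 ✓
b·c²: 1/3·1/4 + 1/3·1/4 + 1/6·1 = 1/3 ✓
b·Ac: 1/3·1/4 + 1/6·1/2 = 1/6 ✓
b·c³: 1/3·1/8 + 1/3·1/8 + 1/6·1 = 1/4 ✓
b·(c∘Ac): 1/3·1/8 + 1/6·1/2 = 1/8 ✓
b·Ac²: 1/3·1/8 + 1/6·1/4 = 1/12 ✓
b·A²c: 1/6·1/4 = 1/24 ✓; 4 stages ⇒ order 4.

4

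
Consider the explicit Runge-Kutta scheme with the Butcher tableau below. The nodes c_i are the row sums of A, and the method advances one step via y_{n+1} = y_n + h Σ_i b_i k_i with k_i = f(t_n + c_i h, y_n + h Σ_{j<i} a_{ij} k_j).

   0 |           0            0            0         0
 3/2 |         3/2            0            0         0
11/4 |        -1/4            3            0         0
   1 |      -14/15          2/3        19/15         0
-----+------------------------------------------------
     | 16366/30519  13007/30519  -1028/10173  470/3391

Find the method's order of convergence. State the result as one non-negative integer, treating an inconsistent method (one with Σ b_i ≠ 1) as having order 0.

b = (16366/30519, 13007/30519, -1028/10173, 470/3391)
c = (0, 3/2, 11/4, 1)
Ac = (0, 0, 9/2, 269/60)
Σ b_i: 16366/30519·1 + 13007/30519·1 + (-1028/10173)·1 + 470/3391·1 = 1 ✓
b·c: 13007/30519·3/2 + (-1028/10173)·11/4 + 470/3391·1 = 1/2 ✓
b·c²: 13007/30519·9/4 + (-1028/10173)·121/16 + 470/3391·1 = 1/3 ✓
b·Ac: (-1028/10173)·9/2 + 470/3391·269/60 = 1/6 ✓
b·c³: 13007/30519·27/8 + (-1028/10173)·1331/64 + 470/3391·1 = -85381/162768 ≠ 1/4 ⇒ order 3.
b·(c∘Ac): (-1028/10173)·99/8 + 470/3391·269/60 = -6400/10173 ≠ 1/8
b·Ac²: (-1028/10173)·27/4 + 470/3391·2659/240 = 69461/81384 ≠ 1/12
b·A²c: 470/3391·57/10 = 2679/3391 ≠ 1/24

3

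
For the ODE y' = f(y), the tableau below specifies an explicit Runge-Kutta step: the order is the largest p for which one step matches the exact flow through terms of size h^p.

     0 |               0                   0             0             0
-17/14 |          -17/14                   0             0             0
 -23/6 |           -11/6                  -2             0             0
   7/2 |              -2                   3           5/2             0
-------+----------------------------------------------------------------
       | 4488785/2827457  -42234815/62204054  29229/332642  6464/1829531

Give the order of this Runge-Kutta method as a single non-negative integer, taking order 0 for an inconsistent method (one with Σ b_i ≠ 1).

b = (4488785/2827457, -42234815/62204054, 29229/332642, 6464/1829531)
c = (0, -17/14, -23/6, 7/2)
Ac = (0, 0, 17/7, -1111/84)
Σ b_i: 4488785/2827457·1 + (-42234815/62204054)·1 + 29229/332642·1 + 6464/1829531·1 = 1 ✓
b·c: (-42234815/62204054)·(-17/14) + 29229/332642·(-23/6) + 6464/1829531·7/2 = 1/2 ✓
b·c²: (-42234815/62204054)·289/196 + 29229/332642·529/36 + 6464/1829531·49/4 = 1/3 ✓
b·Ac: 29229/332642·17/7 + 6464/1829531·(-1111/84) = 1/6 ✓
b·c³: (-42234815/62204054)·(-4913/2744) + 29229/332642·(-12167/216) + 6464/1829531·343/8 = -300298325/83825784 ≠ 1/4 ⇒ order 3.
b·(c∘Ac): 29229/332642·(-391/42) + 6464/1829531·(-1111/24) = -13713563/13970964 ≠ 1/8
b·Ac²: 29229/332642·(-289/98) + 6464/1829531·145211/3528 = -4765571/41912892 ≠ 1/12
b·A²c: 6464/1829531·85/14 = 274720/12806717 ≠ 1/24

3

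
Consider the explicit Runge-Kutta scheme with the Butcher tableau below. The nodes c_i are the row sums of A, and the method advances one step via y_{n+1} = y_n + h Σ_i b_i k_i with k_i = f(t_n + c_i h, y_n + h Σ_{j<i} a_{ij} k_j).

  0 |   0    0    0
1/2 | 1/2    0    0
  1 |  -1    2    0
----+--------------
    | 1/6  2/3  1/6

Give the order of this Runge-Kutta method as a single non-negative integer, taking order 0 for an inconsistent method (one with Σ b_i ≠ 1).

b = (1/6, 2/3, 1/6)
c = (0, 1/2, 1)
Ac = (0, 0, 1)
Σ b_i: 1/6·1 + 2/3·1 + 1/6·1 = 1 ✓
b·c: 2/3·1/2 + 1/6·1 = 1/2 ✓
b·c²: 2/3·1/4 + 1/6·1 = 1/3 ✓
b·Ac: 1/6·1 = 1/6 ✓; 3 stages ⇒ order 3.

3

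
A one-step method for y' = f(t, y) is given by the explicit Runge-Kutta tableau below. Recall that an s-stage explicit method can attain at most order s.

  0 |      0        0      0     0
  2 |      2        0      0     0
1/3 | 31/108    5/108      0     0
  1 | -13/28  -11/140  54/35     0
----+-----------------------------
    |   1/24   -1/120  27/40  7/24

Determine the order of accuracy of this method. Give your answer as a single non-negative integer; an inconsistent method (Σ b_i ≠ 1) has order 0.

b = (1/24, -1/120, 27/40, 7/24)
c = (0, 2, 1/3, 1)
Ac = (0, 0, 5/54, 5/14)
Σ b_i: 1/24·1 + (-1/120)·1 + 27/40·1 + 7/24·1 = 1 ✓
b·c: (-1/120)·2 + 27/40·1/3 + 7/24·1 = 1/2 ✓
b·c²: (-1/120)·4 + 27/40·1/9 + 7/24·1 = 1/3 ✓
b·Ac: 27/40·5/54 + 7/24·5/14 = 1/6 ✓
b·c³: (-1/120)·8 + 27/40·1/27 + 7/24·1 = 1/4 ✓
b·(c∘Ac): 27/40·5/162 + 7/24·5/14 = 1/8 ✓
b·Ac²: 27/40·5/27 + 7/24·(-1/7) = 1/12 ✓
b·A²c: 7/24·1/7 = 1/24 ✓; 4 stages ⇒ order 4.

4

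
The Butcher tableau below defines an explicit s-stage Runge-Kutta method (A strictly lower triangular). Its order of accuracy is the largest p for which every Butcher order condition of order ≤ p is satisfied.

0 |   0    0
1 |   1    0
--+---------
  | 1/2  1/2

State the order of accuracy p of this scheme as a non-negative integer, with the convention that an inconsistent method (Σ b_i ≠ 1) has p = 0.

2

b = (1/2, 1/2)
c = (0, 1)
Σ b_i: 1/2·1 + 1/2·1 = 1 ✓
b·c: 1/2·1 = 1/2 ✓; 2 stages ⇒ order 2.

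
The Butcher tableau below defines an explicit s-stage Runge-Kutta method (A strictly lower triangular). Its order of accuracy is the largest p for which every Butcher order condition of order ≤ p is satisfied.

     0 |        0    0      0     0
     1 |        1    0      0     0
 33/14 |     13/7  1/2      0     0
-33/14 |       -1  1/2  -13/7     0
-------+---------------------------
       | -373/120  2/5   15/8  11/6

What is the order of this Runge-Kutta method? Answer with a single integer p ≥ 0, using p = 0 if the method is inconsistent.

b = (-373/120, 2/5, 15/8, 11/6)
c = (0, 1, 33/14, -33/14)
Ac = (0, 0, 1/2, -190/49)
Σ b_i: (-373/120)·1 + 2/5·1 + 15/8·1 + 11/6·1 = 1 ✓
b·c: 2/5·1 + 15/8·33/14 + 11/6·(-33/14) = 279/560 ≠ 1/2 ⇒ order 1.

1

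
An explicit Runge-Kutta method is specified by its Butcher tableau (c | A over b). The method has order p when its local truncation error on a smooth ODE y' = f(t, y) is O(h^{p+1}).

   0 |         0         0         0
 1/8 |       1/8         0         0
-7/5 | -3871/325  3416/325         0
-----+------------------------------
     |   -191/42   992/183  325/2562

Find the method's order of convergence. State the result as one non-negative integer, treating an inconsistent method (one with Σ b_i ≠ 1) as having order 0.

b = (-191/42, 992/183, 325/2562)
c = (0, 1/8, -7/5)
Ac = (0, 0, 427/325)
Σ b_i: (-191/42)·1 + 992/183·1 + 325/2562·1 = 1 ✓
b·c: 992/183·1/8 + 325/2562·(-7/5) = 1/2 ✓
b·c²: 992/183·1/64 + 325/2562·49/25 = 1/3 ✓
b·Ac: 325/2562·427/325 = 1/6 ✓; 3 stages ⇒ order 3.

3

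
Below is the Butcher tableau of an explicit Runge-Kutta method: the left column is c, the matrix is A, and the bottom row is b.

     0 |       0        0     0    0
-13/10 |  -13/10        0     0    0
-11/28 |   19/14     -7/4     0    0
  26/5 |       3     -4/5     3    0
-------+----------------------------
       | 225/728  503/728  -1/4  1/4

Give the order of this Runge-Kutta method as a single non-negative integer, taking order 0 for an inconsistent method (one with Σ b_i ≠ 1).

b = (225/728, 503/728, -1/4, 1/4)
c = (0, -13/10, -11/28, 26/5)
Ac = (0, 0, 91/40, -97/700)
Σ b_i: 225/728·1 + 503/728·1 + (-1/4)·1 + 1/4·1 = 1 ✓
b·c: 503/728·(-13/10) + (-1/4)·(-11/28) + 1/4·26/5 = 1/2 ✓
b·c²: 503/728·169/100 + (-1/4)·121/784 + 1/4·676/25 = 123701/15680 ≠ 1/3 ⇒ order 2.
b·Ac: (-1/4)·91/40 + 1/4·(-97/700) = -3379/5600 ≠ 1/6

2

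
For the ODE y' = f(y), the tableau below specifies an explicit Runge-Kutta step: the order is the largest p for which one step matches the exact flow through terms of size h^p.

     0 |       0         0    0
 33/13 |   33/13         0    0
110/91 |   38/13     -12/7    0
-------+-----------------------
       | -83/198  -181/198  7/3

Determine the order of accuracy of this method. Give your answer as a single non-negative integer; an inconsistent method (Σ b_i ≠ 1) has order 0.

2

b = (-83/198, -181/198, 7/3)
c = (0, 33/13, 110/91)
Ac = (0, 0, -396/91)
Σ b_i: (-83/198)·1 + (-181/198)·1 + 7/3·1 = 1 ✓
b·c: (-181/198)·33/13 + 7/3·110/91 = 1/2 ✓
b·c²: (-181/198)·1089/169 + 7/3·12100/8281 = -17611/7098 ≠ 1/3 ⇒ order 2.
b·Ac: 7/3·(-396/91) = -132/13 ≠ 1/6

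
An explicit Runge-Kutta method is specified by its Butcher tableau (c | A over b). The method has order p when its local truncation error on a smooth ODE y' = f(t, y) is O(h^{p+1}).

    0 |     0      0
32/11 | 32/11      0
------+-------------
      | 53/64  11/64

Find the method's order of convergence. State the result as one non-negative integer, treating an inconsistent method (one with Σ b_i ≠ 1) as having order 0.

2

b = (53/64, 11/64)
c = (0, 32/11)
Σ b_i: 53/64·1 + 11/64·1 = 1 ✓
b·c: 11/64·32/11 = 1/2 ✓; 2 stages ⇒ order 2.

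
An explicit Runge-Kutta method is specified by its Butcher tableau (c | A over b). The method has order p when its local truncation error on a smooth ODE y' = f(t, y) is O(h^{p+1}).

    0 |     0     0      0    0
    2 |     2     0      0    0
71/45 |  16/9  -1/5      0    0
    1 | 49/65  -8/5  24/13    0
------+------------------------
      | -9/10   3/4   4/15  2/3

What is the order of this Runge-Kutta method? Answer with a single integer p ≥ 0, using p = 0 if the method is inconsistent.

b = (-9/10, 3/4, 4/15, 2/3)
c = (0, 2, 71/45, 1)
Ac = (0, 0, -2/5, -56/195)
Σ b_i: (-9/10)·1 + 3/4·1 + 4/15·1 + 2/3·1 = 47/60 ≠ 1 ⇒ order 0.

0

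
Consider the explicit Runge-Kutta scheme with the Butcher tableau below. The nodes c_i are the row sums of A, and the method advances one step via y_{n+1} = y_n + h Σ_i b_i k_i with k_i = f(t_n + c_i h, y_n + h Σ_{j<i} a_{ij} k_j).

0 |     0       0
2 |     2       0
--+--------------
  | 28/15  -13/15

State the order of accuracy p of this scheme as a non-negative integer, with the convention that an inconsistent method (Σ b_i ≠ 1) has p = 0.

1

b = (28/15, -13/15)
c = (0, 2)
Σ b_i: 28/15·1 + (-13/15)·1 = 1 ✓
b·c: (-13/15)·2 = -26/15 ≠ 1/2 ⇒ order 1.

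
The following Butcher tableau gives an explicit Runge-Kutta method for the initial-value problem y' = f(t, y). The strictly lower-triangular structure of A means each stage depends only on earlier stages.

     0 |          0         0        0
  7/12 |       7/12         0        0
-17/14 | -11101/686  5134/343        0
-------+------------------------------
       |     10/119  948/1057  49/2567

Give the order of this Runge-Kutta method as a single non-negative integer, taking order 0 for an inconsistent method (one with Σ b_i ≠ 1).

3

b = (10/119, 948/1057, 49/2567)
c = (0, 7/12, -17/14)
Ac = (0, 0, 2567/294)
Σ b_i: 10/119·1 + 948/1057·1 + 49/2567·1 = 1 ✓
b·c: 948/1057·7/12 + 49/2567·(-17/14) = 1/2 ✓
b·c²: 948/1057·49/144 + 49/2567·289/196 = 1/3 ✓
b·Ac: 49/2567·2567/294 = 1/6 ✓; 3 stages ⇒ order 3.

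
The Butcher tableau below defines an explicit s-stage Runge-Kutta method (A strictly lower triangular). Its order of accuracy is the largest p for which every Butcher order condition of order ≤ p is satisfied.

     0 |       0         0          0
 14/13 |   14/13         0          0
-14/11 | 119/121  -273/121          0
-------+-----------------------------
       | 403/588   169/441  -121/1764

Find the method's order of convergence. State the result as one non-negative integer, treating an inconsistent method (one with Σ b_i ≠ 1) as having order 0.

b = (403/588, 169/441, -121/1764)
c = (0, 14/13, -14/11)
Ac = (0, 0, -294/121)
Σ b_i: 403/588·1 + 169/441·1 + (-121/1764)·1 = 1 ✓
b·c: 169/441·14/13 + (-121/1764)·(-14/11) = 1/2 ✓
b·c²: 169/441·196/169 + (-121/1764)·196/121 = 1/3 ✓
b·Ac: (-121/1764)·(-294/121) = 1/6 ✓; 3 stages ⇒ order 3.

3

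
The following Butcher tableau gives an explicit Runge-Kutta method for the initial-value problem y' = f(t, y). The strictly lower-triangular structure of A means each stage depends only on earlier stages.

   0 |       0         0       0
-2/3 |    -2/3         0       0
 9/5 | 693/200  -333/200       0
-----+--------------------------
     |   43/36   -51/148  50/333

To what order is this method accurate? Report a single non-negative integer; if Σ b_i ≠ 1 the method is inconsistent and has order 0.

b = (43/36, -51/148, 50/333)
c = (0, -2/3, 9/5)
Ac = (0, 0, 111/100)
Σ b_i: 43/36·1 + (-51/148)·1 + 50/333·1 = 1 ✓
b·c: (-51/148)·(-2/3) + 50/333·9/5 = 1/2 ✓
b·c²: (-51/148)·4/9 + 50/333·81/25 = 1/3 ✓
b·Ac: 50/333·111/100 = 1/6 ✓; 3 stages ⇒ order 3.

3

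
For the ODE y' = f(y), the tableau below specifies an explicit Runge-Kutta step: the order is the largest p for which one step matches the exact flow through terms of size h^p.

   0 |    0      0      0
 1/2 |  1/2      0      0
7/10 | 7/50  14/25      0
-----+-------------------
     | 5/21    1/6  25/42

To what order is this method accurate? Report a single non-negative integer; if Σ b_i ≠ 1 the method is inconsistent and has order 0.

3

b = (5/21, 1/6, 25/42)
c = (0, 1/2, 7/10)
Ac = (0, 0, 7/25)
Σ b_i: 5/21·1 + 1/6·1 + 25/42·1 = 1 ✓
b·c: 1/6·1/2 + 25/42·7/10 = 1/2 ✓
b·c²: 1/6·1/4 + 25/42·49/100 = 1/3 ✓
b·Ac: 25/42·7/25 = 1/6 ✓; 3 stages ⇒ order 3.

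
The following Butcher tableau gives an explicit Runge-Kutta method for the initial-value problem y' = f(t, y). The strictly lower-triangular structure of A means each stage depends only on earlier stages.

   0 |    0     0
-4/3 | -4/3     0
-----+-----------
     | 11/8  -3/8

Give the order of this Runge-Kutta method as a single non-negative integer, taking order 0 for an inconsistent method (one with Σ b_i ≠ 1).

2

b = (11/8, -3/8)
c = (0, -4/3)
Σ b_i: 11/8·1 + (-3/8)·1 = 1 ✓
b·c: (-3/8)·(-4/3) = 1/2 ✓; 2 stages ⇒ order 2.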